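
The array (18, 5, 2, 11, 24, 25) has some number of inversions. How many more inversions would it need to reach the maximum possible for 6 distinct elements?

11

Maximum inversions for 6 distinct elements is C(6, 2) = 6·5/2 = 15.
Current inversions — for each element, count later smaller elements:
18: 3
5: 1
2: 0
11: 0
24: 0
25: 0
Current total: 3 + 1 + 0 + 0 + 0 + 0 = 4
Shortfall: 15 − 4 = 11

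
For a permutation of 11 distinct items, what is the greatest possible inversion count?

A reversed (strictly descending) arrangement makes every pair an inversion, giving C(11, 2) inversions.
C(11, 2) = 11·10/2 = 55

There are 55 inversions.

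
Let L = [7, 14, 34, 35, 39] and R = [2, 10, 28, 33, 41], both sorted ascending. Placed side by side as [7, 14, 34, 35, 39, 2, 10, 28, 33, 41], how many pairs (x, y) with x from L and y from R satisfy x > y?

Count, for every r in R, how many entries of L exceed r:
r = 2: 7, 14, 34, 35, 39 → 5
r = 10: 14, 34, 35, 39 → 4
r = 28: 34, 35, 39 → 3
r = 33: 34, 35, 39 → 3
r = 41: none → 0
Cross-inversions: 5 + 4 + 3 + 3 + 0 = 15

15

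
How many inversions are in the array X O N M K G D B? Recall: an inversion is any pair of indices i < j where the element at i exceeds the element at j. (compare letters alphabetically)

Sweep left to right; for each value list the smaller values that follow it:
X: 7
O: 6
N: 5
M: 4
K: 3
G: 2
D: 1
B: 0
Sum: 7 + 6 + 5 + 4 + 3 + 2 + 1 + 0 = 28

28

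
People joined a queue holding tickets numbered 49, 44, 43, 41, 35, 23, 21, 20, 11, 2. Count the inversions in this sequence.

Element-by-element contributions:
49 → 44, 43, 41, 35, 23, 21, 20, 11, 2 → 9
44 → 43, 41, 35, 23, 21, 20, 11, 2 → 8
43 → 41, 35, 23, 21, 20, 11, 2 → 7
41 → 35, 23, 21, 20, 11, 2 → 6
35 → 23, 21, 20, 11, 2 → 5
23 → 21, 20, 11, 2 → 4
21 → 20, 11, 2 → 3
20 → 11, 2 → 2
11 → 2 → 1
2 → none → 0
Sum: 9 + 8 + 7 + 6 + 5 + 4 + 3 + 2 + 1 + 0 = 45

45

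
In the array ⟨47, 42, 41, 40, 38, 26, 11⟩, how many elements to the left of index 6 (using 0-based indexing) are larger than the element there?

6

The element at index 6 is 11.
Elements before it: 47, 42, 41, 40, 38, 26
Those larger than 11: 47, 42, 41, 40, 38, 26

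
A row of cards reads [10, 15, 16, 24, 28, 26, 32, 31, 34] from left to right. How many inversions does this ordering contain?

2 inversions

For each element, count later entries that are smaller:
10 → none → 0
15 → none → 0
16 → none → 0
24 → none → 0
28 → 26 → 1
26 → none → 0
32 → 31 → 1
31 → none → 0
34 → none → 0
Sum: 0 + 0 + 0 + 0 + 1 + 0 + 1 + 0 + 0 = 2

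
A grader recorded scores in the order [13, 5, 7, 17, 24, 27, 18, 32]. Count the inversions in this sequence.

Element-by-element contributions:
13 → 5, 7 → 2
5 → none → 0
7 → none → 0
17 → none → 0
24 → 18 → 1
27 → 18 → 1
18 → none → 0
32 → none → 0
Sum: 2 + 0 + 0 + 0 + 1 + 1 + 0 + 0 = 4

4 inversions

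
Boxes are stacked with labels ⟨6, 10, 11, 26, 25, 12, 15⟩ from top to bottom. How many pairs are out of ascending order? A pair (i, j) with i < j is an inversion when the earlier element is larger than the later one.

Count, for each position, how many later elements it exceeds:
6: 0
10: 0
11: 0
26: 3
25: 2
12: 0
15: 0
Sum: 0 + 0 + 0 + 3 + 2 + 0 + 0 = 5

There are 5 out-of-order pairs.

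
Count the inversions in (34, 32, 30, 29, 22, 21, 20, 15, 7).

36

Count, for each position, how many later elements it exceeds:
34: 8
32: 7
30: 6
29: 5
22: 4
21: 3
20: 2
15: 1
7: 0
Sum: 8 + 7 + 6 + 5 + 4 + 3 + 2 + 1 + 0 = 36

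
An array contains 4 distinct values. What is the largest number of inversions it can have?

The maximum occurs when the array is in strictly decreasing order: every one of the C(4, 2) pairs is inverted.
C(4, 2) = 4·3/2 = 6

Inversions: 6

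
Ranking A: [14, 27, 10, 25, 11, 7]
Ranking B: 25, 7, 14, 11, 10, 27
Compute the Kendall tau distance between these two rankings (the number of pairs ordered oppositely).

Assign each item its position (1..6) in the first ordering, then rewrite the second ordering as that position sequence:
positions: 14→1, 27→2, 10→3, 25→4, 11→5, 7→6
second ordering as positions: [4, 6, 1, 5, 3, 2]
Discordant pairs = inversions in this position sequence.
4: 1, 3, 2 → 3
6: 1, 5, 3, 2 → 4
1: 0
5: 3, 2 → 2
3: 2 → 1
2: 0
Total: 3 + 4 + 0 + 2 + 1 + 0 = 10

10 discordant pairs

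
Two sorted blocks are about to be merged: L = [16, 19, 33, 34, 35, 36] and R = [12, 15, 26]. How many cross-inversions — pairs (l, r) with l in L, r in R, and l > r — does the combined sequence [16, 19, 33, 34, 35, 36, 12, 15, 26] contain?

Take each right-half value and tally the left-half values above it:
r = 12: 16, 19, 33, 34, 35, 36 → 6
r = 15: 16, 19, 33, 34, 35, 36 → 6
r = 26: 33, 34, 35, 36 → 4
Cross-inversions: 6 + 6 + 4 = 16

16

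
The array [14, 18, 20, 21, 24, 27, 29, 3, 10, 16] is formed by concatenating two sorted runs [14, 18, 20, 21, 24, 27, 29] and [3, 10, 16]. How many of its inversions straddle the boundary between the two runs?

20 cross-inversions

Count, for every r in R, how many entries of L exceed r:
r = 3: 14, 18, 20, 21, 24, 27, 29 → 7
r = 10: 14, 18, 20, 21, 24, 27, 29 → 7
r = 16: 18, 20, 21, 24, 27, 29 → 6
Cross-inversions: 7 + 7 + 6 = 20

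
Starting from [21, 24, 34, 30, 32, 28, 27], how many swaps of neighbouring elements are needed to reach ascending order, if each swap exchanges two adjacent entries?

The minimum number of adjacent swaps to sort an array equals its inversion count, since every such swap removes exactly one inversion.
Count inversions — for each element, later elements that are smaller:
21: none → 0
24: none → 0
34: 30, 32, 28, 27 → 4
30: 28, 27 → 2
32: 28, 27 → 2
28: 27 → 1
27: none → 0
Total inversions: 0 + 0 + 4 + 2 + 2 + 1 + 0 = 9

9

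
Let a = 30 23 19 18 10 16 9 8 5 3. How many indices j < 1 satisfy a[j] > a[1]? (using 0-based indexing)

1 such element

The element at index 1 is 23.
Elements before it: 30
Those larger than 23: 30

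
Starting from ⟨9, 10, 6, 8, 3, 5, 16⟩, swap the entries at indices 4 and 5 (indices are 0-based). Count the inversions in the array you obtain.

13

Positions 4 and 5 hold 3 and 5; after swapping, the array is [9, 10, 6, 8, 5, 3, 16].
Sweep left to right; for each value list the smaller values that follow it:
9: 4
10: 4
6: 2
8: 2
5: 1
3: 0
16: 0
Sum: 4 + 4 + 2 + 2 + 1 + 0 + 0 = 13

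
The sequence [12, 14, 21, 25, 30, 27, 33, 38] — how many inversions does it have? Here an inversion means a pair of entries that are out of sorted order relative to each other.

1

Element-by-element contributions:
12 → none → 0
14 → none → 0
21 → none → 0
25 → none → 0
30 → 27 → 1
27 → none → 0
33 → none → 0
38 → none → 0
Sum: 0 + 0 + 0 + 0 + 1 + 0 + 0 + 0 = 1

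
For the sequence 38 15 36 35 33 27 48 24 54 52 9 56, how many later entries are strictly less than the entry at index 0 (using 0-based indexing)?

The element at index 0 is 38.
Elements after it: 15, 36, 35, 33, 27, 48, 24, 54, 52, 9, 56
Those smaller than 38: 15, 36, 35, 33, 27, 24, 9

7 such elements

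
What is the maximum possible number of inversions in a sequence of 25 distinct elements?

300

The maximum occurs when the array is in strictly decreasing order: every one of the C(25, 2) pairs is inverted.
C(25, 2) = 25·24/2 = 300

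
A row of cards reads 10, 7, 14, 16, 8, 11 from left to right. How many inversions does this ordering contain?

6

Sweep left to right; for each value list the smaller values that follow it:
10: 2
7: 0
14: 2
16: 2
8: 0
11: 0
Sum: 2 + 0 + 2 + 2 + 0 + 0 = 6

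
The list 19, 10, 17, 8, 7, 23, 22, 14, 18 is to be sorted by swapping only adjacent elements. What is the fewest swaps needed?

17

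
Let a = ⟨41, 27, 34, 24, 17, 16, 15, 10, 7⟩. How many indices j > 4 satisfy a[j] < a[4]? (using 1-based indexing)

The element at index 4 is 24.
Elements after it: 17, 16, 15, 10, 7
Those smaller than 24: 17, 16, 15, 10, 7

5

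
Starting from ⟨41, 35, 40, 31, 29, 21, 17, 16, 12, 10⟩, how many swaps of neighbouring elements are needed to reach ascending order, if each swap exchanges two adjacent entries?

The minimum number of adjacent swaps to sort an array equals its inversion count, since every such swap removes exactly one inversion.
Count inversions — for each element, later elements that are smaller:
41: 35, 40, 31, 29, 21, 17, 16, 12, 10 → 9
35: 31, 29, 21, 17, 16, 12, 10 → 7
40: 31, 29, 21, 17, 16, 12, 10 → 7
31: 29, 21, 17, 16, 12, 10 → 6
29: 21, 17, 16, 12, 10 → 5
21: 17, 16, 12, 10 → 4
17: 16, 12, 10 → 3
16: 12, 10 → 2
12: 10 → 1
10: none → 0
Total inversions: 9 + 7 + 7 + 6 + 5 + 4 + 3 + 2 + 1 + 0 = 44

44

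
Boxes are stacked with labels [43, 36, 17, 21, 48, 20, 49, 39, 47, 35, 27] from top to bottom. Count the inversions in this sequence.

Count, for each position, how many later elements it exceeds:
43: 7
36: 5
17: 0
21: 1
48: 5
20: 0
49: 4
39: 2
47: 2
35: 1
27: 0
Sum: 7 + 5 + 0 + 1 + 5 + 0 + 4 + 2 + 2 + 1 + 0 = 27

Inversions: 27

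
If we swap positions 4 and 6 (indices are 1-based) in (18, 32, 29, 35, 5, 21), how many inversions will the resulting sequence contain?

Inversions: 7

Positions 4 and 6 hold 35 and 21; after swapping, the array is [18, 32, 29, 21, 5, 35].
For each element, count later entries that are smaller:
18: 1
32: 3
29: 2
21: 1
5: 0
35: 0
Sum: 1 + 3 + 2 + 1 + 0 + 0 = 7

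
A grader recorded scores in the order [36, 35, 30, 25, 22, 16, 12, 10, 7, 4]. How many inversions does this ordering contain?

Element-by-element contributions:
36: 9
35: 8
30: 7
25: 6
22: 5
16: 4
12: 3
10: 2
7: 1
4: 0
Sum: 9 + 8 + 7 + 6 + 5 + 4 + 3 + 2 + 1 + 0 = 45

45 inversions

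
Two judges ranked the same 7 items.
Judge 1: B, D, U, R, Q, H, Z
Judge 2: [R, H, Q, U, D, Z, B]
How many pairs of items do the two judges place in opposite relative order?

Assign each item its position (1..7) in the first ordering, then rewrite the second ordering as that position sequence:
positions: B→1, D→2, U→3, R→4, Q→5, H→6, Z→7
second ordering as positions: [4, 6, 5, 3, 2, 7, 1]
Discordant pairs = inversions in this position sequence.
4: 3, 2, 1 → 3
6: 5, 3, 2, 1 → 4
5: 3, 2, 1 → 3
3: 2, 1 → 2
2: 1 → 1
7: 1 → 1
1: 0
Total: 3 + 4 + 3 + 2 + 1 + 1 + 0 = 14

14 discordant pairs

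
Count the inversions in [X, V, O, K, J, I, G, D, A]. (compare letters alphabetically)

36 inversions

For each element, count later entries that are smaller:
X: 8
V: 7
O: 6
K: 5
J: 4
I: 3
G: 2
D: 1
A: 0
Sum: 8 + 7 + 6 + 5 + 4 + 3 + 2 + 1 + 0 = 36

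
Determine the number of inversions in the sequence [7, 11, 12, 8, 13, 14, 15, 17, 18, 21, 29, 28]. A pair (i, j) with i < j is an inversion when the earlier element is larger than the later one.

3 out-of-order pairs

Sweep left to right; for each value list the smaller values that follow it:
7: 0
11: 1
12: 1
8: 0
13: 0
14: 0
15: 0
17: 0
18: 0
21: 0
29: 1
28: 0
Sum: 0 + 1 + 1 + 0 + 0 + 0 + 0 + 0 + 0 + 0 + 1 + 0 = 3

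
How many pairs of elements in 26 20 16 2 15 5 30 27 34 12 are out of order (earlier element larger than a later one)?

21

Sweep left to right; for each value list the smaller values that follow it:
26 → 20, 16, 2, 15, 5, 12 → 6
20 → 16, 2, 15, 5, 12 → 5
16 → 2, 15, 5, 12 → 4
2 → none → 0
15 → 5, 12 → 2
5 → none → 0
30 → 27, 12 → 2
27 → 12 → 1
34 → 12 → 1
12 → none → 0
Sum: 6 + 5 + 4 + 0 + 2 + 0 + 2 + 1 + 1 + 0 = 21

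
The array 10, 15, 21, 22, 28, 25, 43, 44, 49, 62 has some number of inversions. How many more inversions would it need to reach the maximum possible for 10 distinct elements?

44

Maximum inversions for 10 distinct elements is C(10, 2) = 10·9/2 = 45.
Current inversions — for each element, count later smaller elements:
10: 0
15: 0
21: 0
22: 0
28: 1
25: 0
43: 0
44: 0
49: 0
62: 0
Current total: 0 + 0 + 0 + 0 + 1 + 0 + 0 + 0 + 0 + 0 = 1
Shortfall: 45 − 1 = 44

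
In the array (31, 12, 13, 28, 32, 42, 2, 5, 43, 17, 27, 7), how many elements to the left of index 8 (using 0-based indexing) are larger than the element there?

The element at index 8 is 43.
Elements before it: 31, 12, 13, 28, 32, 42, 2, 5
None of them are larger than 43.

0 such elements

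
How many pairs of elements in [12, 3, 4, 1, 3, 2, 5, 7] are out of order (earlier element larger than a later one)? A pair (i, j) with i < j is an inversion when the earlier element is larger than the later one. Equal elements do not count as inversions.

Count, for each position, how many later elements it exceeds:
12: 7
3: 2
4: 3
1: 0
3: 1
2: 0
5: 0
7: 0
Sum: 7 + 2 + 3 + 0 + 1 + 0 + 0 + 0 = 13

13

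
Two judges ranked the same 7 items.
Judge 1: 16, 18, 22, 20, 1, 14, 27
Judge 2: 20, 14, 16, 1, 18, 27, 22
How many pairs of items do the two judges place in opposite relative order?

10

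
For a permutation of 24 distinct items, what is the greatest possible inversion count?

Inversions: 276

A reversed (strictly descending) arrangement makes every pair an inversion, giving C(24, 2) inversions.
C(24, 2) = 24·23/2 = 276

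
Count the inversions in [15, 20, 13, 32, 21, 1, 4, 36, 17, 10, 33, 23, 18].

Element-by-element contributions:
15 → 13, 1, 4, 10 → 4
20 → 13, 1, 4, 17, 10, 18 → 6
13 → 1, 4, 10 → 3
32 → 21, 1, 4, 17, 10, 23, 18 → 7
21 → 1, 4, 17, 10, 18 → 5
1 → none → 0
4 → none → 0
36 → 17, 10, 33, 23, 18 → 5
17 → 10 → 1
10 → none → 0
33 → 23, 18 → 2
23 → 18 → 1
18 → none → 0
Sum: 4 + 6 + 3 + 7 + 5 + 0 + 0 + 5 + 1 + 0 + 2 + 1 + 0 = 34

34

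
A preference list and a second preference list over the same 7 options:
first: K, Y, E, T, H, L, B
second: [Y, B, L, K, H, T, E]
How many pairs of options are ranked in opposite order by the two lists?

13 pairs

Assign each item its position (1..7) in the first ordering, then rewrite the second ordering as that position sequence:
positions: K→1, Y→2, E→3, T→4, H→5, L→6, B→7
second ordering as positions: [2, 7, 6, 1, 5, 4, 3]
Discordant pairs = inversions in this position sequence.
2: 1 → 1
7: 6, 1, 5, 4, 3 → 5
6: 1, 5, 4, 3 → 4
1: 0
5: 4, 3 → 2
4: 3 → 1
3: 0
Total: 1 + 5 + 4 + 0 + 2 + 1 + 0 = 13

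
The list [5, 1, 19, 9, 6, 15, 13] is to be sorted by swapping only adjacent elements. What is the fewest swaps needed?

Each adjacent swap fixes exactly one inversion, so the minimum swap count equals the number of inversions.
Count inversions — for each element, later elements that are smaller:
5: 1 → 1
1: none → 0
19: 9, 6, 15, 13 → 4
9: 6 → 1
6: none → 0
15: 13 → 1
13: none → 0
Total inversions: 1 + 0 + 4 + 1 + 0 + 1 + 0 = 7

7 swaps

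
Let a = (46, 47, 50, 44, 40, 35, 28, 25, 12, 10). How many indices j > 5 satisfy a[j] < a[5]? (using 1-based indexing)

5

The element at index 5 is 40.
Elements after it: 35, 28, 25, 12, 10
Those smaller than 40: 35, 28, 25, 12, 10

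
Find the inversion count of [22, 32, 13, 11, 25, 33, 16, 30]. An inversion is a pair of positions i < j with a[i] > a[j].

12

Sweep left to right; for each value list the smaller values that follow it:
22: 3
32: 5
13: 1
11: 0
25: 1
33: 2
16: 0
30: 0
Sum: 3 + 5 + 1 + 0 + 1 + 2 + 0 + 0 = 12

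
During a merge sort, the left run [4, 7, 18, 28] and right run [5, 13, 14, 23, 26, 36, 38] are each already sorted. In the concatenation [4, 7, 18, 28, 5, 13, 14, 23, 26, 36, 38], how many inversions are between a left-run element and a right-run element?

Count, for every r in R, how many entries of L exceed r:
r = 5: 7, 18, 28 → 3
r = 13: 18, 28 → 2
r = 14: 18, 28 → 2
r = 23: 28 → 1
r = 26: 28 → 1
r = 36: none → 0
r = 38: none → 0
Cross-inversions: 3 + 2 + 2 + 1 + 1 + 0 + 0 = 9

9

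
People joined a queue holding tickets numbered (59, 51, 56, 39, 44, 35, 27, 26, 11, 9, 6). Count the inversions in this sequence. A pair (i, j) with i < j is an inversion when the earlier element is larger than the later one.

Sweep left to right; for each value list the smaller values that follow it:
59 → 51, 56, 39, 44, 35, 27, 26, 11, 9, 6 → 10
51 → 39, 44, 35, 27, 26, 11, 9, 6 → 8
56 → 39, 44, 35, 27, 26, 11, 9, 6 → 8
39 → 35, 27, 26, 11, 9, 6 → 6
44 → 35, 27, 26, 11, 9, 6 → 6
35 → 27, 26, 11, 9, 6 → 5
27 → 26, 11, 9, 6 → 4
26 → 11, 9, 6 → 3
11 → 9, 6 → 2
9 → 6 → 1
6 → none → 0
Sum: 10 + 8 + 8 + 6 + 6 + 5 + 4 + 3 + 2 + 1 + 0 = 53

Out-of-order pairs: 53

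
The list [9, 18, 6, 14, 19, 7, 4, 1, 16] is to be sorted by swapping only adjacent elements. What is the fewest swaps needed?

There are 22 swaps.

The minimum number of adjacent swaps to sort an array equals its inversion count, since every such swap removes exactly one inversion.
Count inversions — for each element, later elements that are smaller:
9: 6, 7, 4, 1 → 4
18: 6, 14, 7, 4, 1, 16 → 6
6: 4, 1 → 2
14: 7, 4, 1 → 3
19: 7, 4, 1, 16 → 4
7: 4, 1 → 2
4: 1 → 1
1: none → 0
16: none → 0
Total inversions: 4 + 6 + 2 + 3 + 4 + 2 + 1 + 0 + 0 = 22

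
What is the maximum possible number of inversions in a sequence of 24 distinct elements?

276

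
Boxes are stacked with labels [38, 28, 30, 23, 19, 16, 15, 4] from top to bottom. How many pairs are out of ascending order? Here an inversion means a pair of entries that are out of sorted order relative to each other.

27

For each element, count later entries that are smaller:
38: 7
28: 5
30: 5
23: 4
19: 3
16: 2
15: 1
4: 0
Sum: 7 + 5 + 5 + 4 + 3 + 2 + 1 + 0 = 27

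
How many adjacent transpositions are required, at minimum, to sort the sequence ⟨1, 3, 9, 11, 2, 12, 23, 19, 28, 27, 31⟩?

Each adjacent swap fixes exactly one inversion, so the minimum swap count equals the number of inversions.
Count inversions — for each element, later elements that are smaller:
1: none → 0
3: 2 → 1
9: 2 → 1
11: 2 → 1
2: none → 0
12: none → 0
23: 19 → 1
19: none → 0
28: 27 → 1
27: none → 0
31: none → 0
Total inversions: 0 + 1 + 1 + 1 + 0 + 0 + 1 + 0 + 1 + 0 + 0 = 5

5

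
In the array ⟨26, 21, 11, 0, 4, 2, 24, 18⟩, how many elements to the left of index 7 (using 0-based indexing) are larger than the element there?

3 such elements

The element at index 7 is 18.
Elements before it: 26, 21, 11, 0, 4, 2, 24
Those larger than 18: 26, 21, 24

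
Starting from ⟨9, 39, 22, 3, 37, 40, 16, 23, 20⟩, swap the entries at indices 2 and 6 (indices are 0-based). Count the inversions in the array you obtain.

Positions 2 and 6 hold 22 and 16; after swapping, the array is [9, 39, 16, 3, 37, 40, 22, 23, 20].
Sweep left to right; for each value list the smaller values that follow it:
9 → 3 → 1
39 → 16, 3, 37, 22, 23, 20 → 6
16 → 3 → 1
3 → none → 0
37 → 22, 23, 20 → 3
40 → 22, 23, 20 → 3
22 → 20 → 1
23 → 20 → 1
20 → none → 0
Sum: 1 + 6 + 1 + 0 + 3 + 3 + 1 + 1 + 0 = 16

16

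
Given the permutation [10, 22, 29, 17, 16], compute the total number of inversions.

Listing every pair i<j with a[i]>a[j] (using 0-based positions):
(1,3): 22 > 17
(1,4): 22 > 16
(2,3): 29 > 17
(2,4): 29 > 16
(3,4): 17 > 16
That's 5 pairs.

5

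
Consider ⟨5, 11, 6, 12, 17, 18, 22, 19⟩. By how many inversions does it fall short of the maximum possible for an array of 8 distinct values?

Maximum inversions for 8 distinct elements is C(8, 2) = 8·7/2 = 28.
Current inversions — for each element, count later smaller elements:
5: 0
11: 1
6: 0
12: 0
17: 0
18: 0
22: 1
19: 0
Current total: 0 + 1 + 0 + 0 + 0 + 0 + 1 + 0 = 2
Shortfall: 28 − 2 = 26

26 inversions short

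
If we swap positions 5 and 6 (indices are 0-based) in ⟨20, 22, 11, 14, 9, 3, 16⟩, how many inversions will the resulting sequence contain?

16

Positions 5 and 6 hold 3 and 16; after swapping, the array is [20, 22, 11, 14, 9, 16, 3].
Count, for each position, how many later elements it exceeds:
20: 5
22: 5
11: 2
14: 2
9: 1
16: 1
3: 0
Sum: 5 + 5 + 2 + 2 + 1 + 1 + 0 = 16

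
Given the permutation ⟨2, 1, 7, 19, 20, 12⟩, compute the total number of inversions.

3 inversions

Inversion pairs (indices are 0-based):
(0,1): 2 > 1
(3,5): 19 > 12
(4,5): 20 > 12
That's 3 pairs.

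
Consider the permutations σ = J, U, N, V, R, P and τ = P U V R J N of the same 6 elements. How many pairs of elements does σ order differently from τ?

Assign each item its position (1..6) in the first ordering, then rewrite the second ordering as that position sequence:
positions: J→1, U→2, N→3, V→4, R→5, P→6
second ordering as positions: [6, 2, 4, 5, 1, 3]
Discordant pairs = inversions in this position sequence.
6: 2, 4, 5, 1, 3 → 5
2: 1 → 1
4: 1, 3 → 2
5: 1, 3 → 2
1: 0
3: 0
Total: 5 + 1 + 2 + 2 + 0 + 0 = 10

10 discordant pairs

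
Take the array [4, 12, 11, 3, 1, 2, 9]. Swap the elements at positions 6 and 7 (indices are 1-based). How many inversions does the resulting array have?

Positions 6 and 7 hold 2 and 9; after swapping, the array is [4, 12, 11, 3, 1, 9, 2].
For each element, count later entries that are smaller:
4 → 3, 1, 2 → 3
12 → 11, 3, 1, 9, 2 → 5
11 → 3, 1, 9, 2 → 4
3 → 1, 2 → 2
1 → none → 0
9 → 2 → 1
2 → none → 0
Sum: 3 + 5 + 4 + 2 + 0 + 1 + 0 = 15

Inversions: 15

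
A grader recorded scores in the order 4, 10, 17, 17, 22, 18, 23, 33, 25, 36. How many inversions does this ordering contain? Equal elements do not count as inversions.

Count, for each position, how many later elements it exceeds:
4 → none → 0
10 → none → 0
17 → none → 0
17 → none → 0
22 → 18 → 1
18 → none → 0
23 → none → 0
33 → 25 → 1
25 → none → 0
36 → none → 0
Sum: 0 + 0 + 0 + 0 + 1 + 0 + 0 + 1 + 0 + 0 = 2

2 inversions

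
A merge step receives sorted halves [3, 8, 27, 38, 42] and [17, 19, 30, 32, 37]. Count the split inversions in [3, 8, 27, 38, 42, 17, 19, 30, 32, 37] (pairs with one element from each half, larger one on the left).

Take each right-half value and tally the left-half values above it:
r = 17: 27, 38, 42 → 3
r = 19: 27, 38, 42 → 3
r = 30: 38, 42 → 2
r = 32: 38, 42 → 2
r = 37: 38, 42 → 2
Cross-inversions: 3 + 3 + 2 + 2 + 2 = 12

12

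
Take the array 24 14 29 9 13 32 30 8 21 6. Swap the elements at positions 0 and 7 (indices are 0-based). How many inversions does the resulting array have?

Inversions: 21

Positions 0 and 7 hold 24 and 8; after swapping, the array is [8, 14, 29, 9, 13, 32, 30, 24, 21, 6].
Sweep left to right; for each value list the smaller values that follow it:
8 → 6 → 1
14 → 9, 13, 6 → 3
29 → 9, 13, 24, 21, 6 → 5
9 → 6 → 1
13 → 6 → 1
32 → 30, 24, 21, 6 → 4
30 → 24, 21, 6 → 3
24 → 21, 6 → 2
21 → 6 → 1
6 → none → 0
Sum: 1 + 3 + 5 + 1 + 1 + 4 + 3 + 2 + 1 + 0 = 21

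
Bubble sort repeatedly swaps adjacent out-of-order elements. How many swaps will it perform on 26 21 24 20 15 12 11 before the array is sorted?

Minimum adjacent swaps = number of inversions (each swap of adjacent out-of-order elements removes one inversion and no swap can remove more).
Count inversions — for each element, later elements that are smaller:
26: 21, 24, 20, 15, 12, 11 → 6
21: 20, 15, 12, 11 → 4
24: 20, 15, 12, 11 → 4
20: 15, 12, 11 → 3
15: 12, 11 → 2
12: 11 → 1
11: none → 0
Total inversions: 6 + 4 + 4 + 3 + 2 + 1 + 0 = 20

20 swaps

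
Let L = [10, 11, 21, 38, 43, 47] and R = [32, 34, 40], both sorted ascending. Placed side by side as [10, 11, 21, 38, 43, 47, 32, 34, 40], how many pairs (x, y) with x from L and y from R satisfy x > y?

For each element r of the right run, count left-run elements greater than r:
r = 32: 38, 43, 47 → 3
r = 34: 38, 43, 47 → 3
r = 40: 43, 47 → 2
Cross-inversions: 3 + 3 + 2 = 8

8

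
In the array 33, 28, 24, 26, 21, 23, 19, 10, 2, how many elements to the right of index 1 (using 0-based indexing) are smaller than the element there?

7

The element at index 1 is 28.
Elements after it: 24, 26, 21, 23, 19, 10, 2
Those smaller than 28: 24, 26, 21, 23, 19, 10, 2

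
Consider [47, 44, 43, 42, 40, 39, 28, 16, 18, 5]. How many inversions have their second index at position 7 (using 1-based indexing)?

6 such elements

The element at index 7 is 28.
Elements before it: 47, 44, 43, 42, 40, 39
Those larger than 28: 47, 44, 43, 42, 40, 39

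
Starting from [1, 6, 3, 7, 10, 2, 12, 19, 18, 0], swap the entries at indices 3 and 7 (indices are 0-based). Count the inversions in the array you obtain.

There are 20 inversions.

Positions 3 and 7 hold 7 and 19; after swapping, the array is [1, 6, 3, 19, 10, 2, 12, 7, 18, 0].
For each element, count later entries that are smaller:
1: 1
6: 3
3: 2
19: 6
10: 3
2: 1
12: 2
7: 1
18: 1
0: 0
Sum: 1 + 3 + 2 + 6 + 3 + 1 + 2 + 1 + 1 + 0 = 20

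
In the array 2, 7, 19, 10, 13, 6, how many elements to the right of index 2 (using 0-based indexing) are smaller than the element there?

The element at index 2 is 19.
Elements after it: 10, 13, 6
Those smaller than 19: 10, 13, 6

3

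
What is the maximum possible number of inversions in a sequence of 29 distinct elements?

A reversed (strictly descending) arrangement makes every pair an inversion, giving C(29, 2) inversions.
C(29, 2) = 29·28/2 = 406

There are 406 inversions.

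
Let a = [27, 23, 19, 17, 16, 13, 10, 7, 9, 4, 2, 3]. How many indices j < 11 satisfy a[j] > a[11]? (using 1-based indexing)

10

The element at index 11 is 2.
Elements before it: 27, 23, 19, 17, 16, 13, 10, 7, 9, 4
Those larger than 2: 27, 23, 19, 17, 16, 13, 10, 7, 9, 4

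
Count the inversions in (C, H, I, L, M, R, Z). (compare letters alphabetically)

0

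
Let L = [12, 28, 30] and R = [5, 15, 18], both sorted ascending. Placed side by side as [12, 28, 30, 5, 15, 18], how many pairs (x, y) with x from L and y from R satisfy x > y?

There are 7 split inversions.

For each element r of the right run, count left-run elements greater than r:
r = 5: 12, 28, 30 → 3
r = 15: 28, 30 → 2
r = 18: 28, 30 → 2
Cross-inversions: 3 + 2 + 2 = 7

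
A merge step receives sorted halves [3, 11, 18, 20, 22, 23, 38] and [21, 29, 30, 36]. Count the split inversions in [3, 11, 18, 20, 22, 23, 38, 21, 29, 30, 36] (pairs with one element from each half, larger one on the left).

Count, for every r in R, how many entries of L exceed r:
r = 21: 22, 23, 38 → 3
r = 29: 38 → 1
r = 30: 38 → 1
r = 36: 38 → 1
Cross-inversions: 3 + 1 + 1 + 1 = 6

6 cross-inversions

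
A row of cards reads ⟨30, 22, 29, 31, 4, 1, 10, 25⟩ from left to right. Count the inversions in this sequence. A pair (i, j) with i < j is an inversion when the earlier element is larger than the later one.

18

Element-by-element contributions:
30 → 22, 29, 4, 1, 10, 25 → 6
22 → 4, 1, 10 → 3
29 → 4, 1, 10, 25 → 4
31 → 4, 1, 10, 25 → 4
4 → 1 → 1
1 → none → 0
10 → none → 0
25 → none → 0
Sum: 6 + 3 + 4 + 4 + 1 + 0 + 0 + 0 = 18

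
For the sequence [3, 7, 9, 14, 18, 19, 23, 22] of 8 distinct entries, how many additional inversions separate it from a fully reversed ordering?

27 inversions short

Maximum inversions for 8 distinct elements is C(8, 2) = 8·7/2 = 28.
Current inversions — for each element, count later smaller elements:
3: 0
7: 0
9: 0
14: 0
18: 0
19: 0
23: 1
22: 0
Current total: 0 + 0 + 0 + 0 + 0 + 0 + 1 + 0 = 1
Shortfall: 28 − 1 = 27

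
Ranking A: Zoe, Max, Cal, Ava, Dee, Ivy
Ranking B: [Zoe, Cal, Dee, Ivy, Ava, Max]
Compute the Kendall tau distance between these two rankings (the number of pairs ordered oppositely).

6

Assign each item its position (1..6) in the first ordering, then rewrite the second ordering as that position sequence:
positions: Zoe→1, Max→2, Cal→3, Ava→4, Dee→5, Ivy→6
second ordering as positions: [1, 3, 5, 6, 4, 2]
Discordant pairs = inversions in this position sequence.
1: 0
3: 2 → 1
5: 4, 2 → 2
6: 4, 2 → 2
4: 2 → 1
2: 0
Total: 0 + 1 + 2 + 2 + 1 + 0 = 6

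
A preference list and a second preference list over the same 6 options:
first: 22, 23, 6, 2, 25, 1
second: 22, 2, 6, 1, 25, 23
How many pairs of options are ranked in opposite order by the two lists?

Assign each item its position (1..6) in the first ordering, then rewrite the second ordering as that position sequence:
positions: 22→1, 23→2, 6→3, 2→4, 25→5, 1→6
second ordering as positions: [1, 4, 3, 6, 5, 2]
Discordant pairs = inversions in this position sequence.
1: 0
4: 3, 2 → 2
3: 2 → 1
6: 5, 2 → 2
5: 2 → 1
2: 0
Total: 0 + 2 + 1 + 2 + 1 + 0 = 6

6 pairs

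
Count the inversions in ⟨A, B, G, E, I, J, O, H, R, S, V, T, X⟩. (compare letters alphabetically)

Element-by-element contributions:
A → none → 0
B → none → 0
G → E → 1
E → none → 0
I → H → 1
J → H → 1
O → H → 1
H → none → 0
R → none → 0
S → none → 0
V → T → 1
T → none → 0
X → none → 0
Sum: 0 + 0 + 1 + 0 + 1 + 1 + 1 + 0 + 0 + 0 + 1 + 0 + 0 = 5

There are 5 inversions.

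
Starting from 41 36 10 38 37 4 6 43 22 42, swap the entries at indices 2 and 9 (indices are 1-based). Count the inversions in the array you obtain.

Positions 2 and 9 hold 36 and 22; after swapping, the array is [41, 22, 10, 38, 37, 4, 6, 43, 36, 42].
Count, for each position, how many later elements it exceeds:
41 → 22, 10, 38, 37, 4, 6, 36 → 7
22 → 10, 4, 6 → 3
10 → 4, 6 → 2
38 → 37, 4, 6, 36 → 4
37 → 4, 6, 36 → 3
4 → none → 0
6 → none → 0
43 → 36, 42 → 2
36 → none → 0
42 → none → 0
Sum: 7 + 3 + 2 + 4 + 3 + 0 + 0 + 2 + 0 + 0 = 21

21 inversions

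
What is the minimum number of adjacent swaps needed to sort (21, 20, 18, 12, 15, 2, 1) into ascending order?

There are 20 swaps.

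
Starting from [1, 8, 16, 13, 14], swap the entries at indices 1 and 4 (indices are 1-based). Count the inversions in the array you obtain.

5

Positions 1 and 4 hold 1 and 13; after swapping, the array is [13, 8, 16, 1, 14].
Count, for each position, how many later elements it exceeds:
13: 2
8: 1
16: 2
1: 0
14: 0
Sum: 2 + 1 + 2 + 0 + 0 = 5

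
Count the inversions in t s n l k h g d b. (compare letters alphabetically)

Count, for each position, how many later elements it exceeds:
t → s, n, l, k, h, g, d, b → 8
s → n, l, k, h, g, d, b → 7
n → l, k, h, g, d, b → 6
l → k, h, g, d, b → 5
k → h, g, d, b → 4
h → g, d, b → 3
g → d, b → 2
d → b → 1
b → none → 0
Sum: 8 + 7 + 6 + 5 + 4 + 3 + 2 + 1 + 0 = 36

36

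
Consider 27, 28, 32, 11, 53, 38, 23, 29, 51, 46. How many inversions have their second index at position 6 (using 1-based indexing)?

1

The element at index 6 is 38.
Elements before it: 27, 28, 32, 11, 53
Those larger than 38: 53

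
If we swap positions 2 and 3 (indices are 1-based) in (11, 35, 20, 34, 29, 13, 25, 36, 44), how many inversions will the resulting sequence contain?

10 inversions

Positions 2 and 3 hold 35 and 20; after swapping, the array is [11, 20, 35, 34, 29, 13, 25, 36, 44].
Element-by-element contributions:
11: 0
20: 1
35: 4
34: 3
29: 2
13: 0
25: 0
36: 0
44: 0
Sum: 0 + 1 + 4 + 3 + 2 + 0 + 0 + 0 + 0 = 10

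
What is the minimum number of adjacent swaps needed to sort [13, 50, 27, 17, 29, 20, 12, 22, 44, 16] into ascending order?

24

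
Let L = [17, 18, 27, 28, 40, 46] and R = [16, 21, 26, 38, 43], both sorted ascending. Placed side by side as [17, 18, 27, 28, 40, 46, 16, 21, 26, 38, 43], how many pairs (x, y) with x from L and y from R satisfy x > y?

17 split inversions

For each element r of the right run, count left-run elements greater than r:
r = 16: 17, 18, 27, 28, 40, 46 → 6
r = 21: 27, 28, 40, 46 → 4
r = 26: 27, 28, 40, 46 → 4
r = 38: 40, 46 → 2
r = 43: 46 → 1
Cross-inversions: 6 + 4 + 4 + 2 + 1 = 17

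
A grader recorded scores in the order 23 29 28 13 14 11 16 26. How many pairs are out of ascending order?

Element-by-element contributions:
23 → 13, 14, 11, 16 → 4
29 → 28, 13, 14, 11, 16, 26 → 6
28 → 13, 14, 11, 16, 26 → 5
13 → 11 → 1
14 → 11 → 1
11 → none → 0
16 → none → 0
26 → none → 0
Sum: 4 + 6 + 5 + 1 + 1 + 0 + 0 + 0 = 17

17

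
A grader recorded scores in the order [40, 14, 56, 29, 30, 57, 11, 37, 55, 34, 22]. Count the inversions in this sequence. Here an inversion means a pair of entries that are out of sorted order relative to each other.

There are 29 inversions.

Element-by-element contributions:
40 → 14, 29, 30, 11, 37, 34, 22 → 7
14 → 11 → 1
56 → 29, 30, 11, 37, 55, 34, 22 → 7
29 → 11, 22 → 2
30 → 11, 22 → 2
57 → 11, 37, 55, 34, 22 → 5
11 → none → 0
37 → 34, 22 → 2
55 → 34, 22 → 2
34 → 22 → 1
22 → none → 0
Sum: 7 + 1 + 7 + 2 + 2 + 5 + 0 + 2 + 2 + 1 + 0 = 29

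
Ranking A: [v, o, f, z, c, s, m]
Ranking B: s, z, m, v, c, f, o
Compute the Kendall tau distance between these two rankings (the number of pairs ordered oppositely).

15

Assign each item its position (1..7) in the first ordering, then rewrite the second ordering as that position sequence:
positions: v→1, o→2, f→3, z→4, c→5, s→6, m→7
second ordering as positions: [6, 4, 7, 1, 5, 3, 2]
Discordant pairs = inversions in this position sequence.
6: 4, 1, 5, 3, 2 → 5
4: 1, 3, 2 → 3
7: 1, 5, 3, 2 → 4
1: 0
5: 3, 2 → 2
3: 2 → 1
2: 0
Total: 5 + 3 + 4 + 0 + 2 + 1 + 0 = 15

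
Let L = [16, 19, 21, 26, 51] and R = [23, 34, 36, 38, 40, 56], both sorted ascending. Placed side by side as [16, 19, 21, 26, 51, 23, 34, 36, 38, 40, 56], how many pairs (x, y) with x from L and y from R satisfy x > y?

Count, for every r in R, how many entries of L exceed r:
r = 23: 26, 51 → 2
r = 34: 51 → 1
r = 36: 51 → 1
r = 38: 51 → 1
r = 40: 51 → 1
r = 56: none → 0
Cross-inversions: 2 + 1 + 1 + 1 + 1 + 0 = 6

6 split inversions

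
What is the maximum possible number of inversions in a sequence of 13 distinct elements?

78

A reversed (strictly descending) arrangement makes every pair an inversion, giving C(13, 2) inversions.
C(13, 2) = 13·12/2 = 78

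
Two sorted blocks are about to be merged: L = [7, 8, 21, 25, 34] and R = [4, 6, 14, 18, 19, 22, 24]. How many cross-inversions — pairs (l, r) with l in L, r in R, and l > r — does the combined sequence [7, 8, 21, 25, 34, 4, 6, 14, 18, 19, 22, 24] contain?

23

Count, for every r in R, how many entries of L exceed r:
r = 4: 7, 8, 21, 25, 34 → 5
r = 6: 7, 8, 21, 25, 34 → 5
r = 14: 21, 25, 34 → 3
r = 18: 21, 25, 34 → 3
r = 19: 21, 25, 34 → 3
r = 22: 25, 34 → 2
r = 24: 25, 34 → 2
Cross-inversions: 5 + 5 + 3 + 3 + 3 + 2 + 2 = 23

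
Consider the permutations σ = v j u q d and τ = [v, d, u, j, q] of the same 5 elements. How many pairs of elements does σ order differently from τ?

Assign each item its position (1..5) in the first ordering, then rewrite the second ordering as that position sequence:
positions: v→1, j→2, u→3, q→4, d→5
second ordering as positions: [1, 5, 3, 2, 4]
Discordant pairs = inversions in this position sequence.
1: 0
5: 3, 2, 4 → 3
3: 2 → 1
2: 0
4: 0
Total: 0 + 3 + 1 + 0 + 0 = 4

There are 4 discordant pairs.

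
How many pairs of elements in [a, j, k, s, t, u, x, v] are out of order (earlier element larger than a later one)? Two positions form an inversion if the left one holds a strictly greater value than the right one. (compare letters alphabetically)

1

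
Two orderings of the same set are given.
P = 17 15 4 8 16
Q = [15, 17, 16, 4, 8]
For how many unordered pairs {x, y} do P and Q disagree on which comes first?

There are 3 disagreeing pairs.

Assign each item its position (1..5) in the first ordering, then rewrite the second ordering as that position sequence:
positions: 17→1, 15→2, 4→3, 8→4, 16→5
second ordering as positions: [2, 1, 5, 3, 4]
Discordant pairs = inversions in this position sequence.
2: 1 → 1
1: 0
5: 3, 4 → 2
3: 0
4: 0
Total: 1 + 0 + 2 + 0 + 0 = 3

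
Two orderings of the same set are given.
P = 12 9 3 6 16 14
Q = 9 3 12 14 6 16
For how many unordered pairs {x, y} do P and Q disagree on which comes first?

4

Assign each item its position (1..6) in the first ordering, then rewrite the second ordering as that position sequence:
positions: 12→1, 9→2, 3→3, 6→4, 16→5, 14→6
second ordering as positions: [2, 3, 1, 6, 4, 5]
Discordant pairs = inversions in this position sequence.
2: 1 → 1
3: 1 → 1
1: 0
6: 4, 5 → 2
4: 0
5: 0
Total: 1 + 1 + 0 + 2 + 0 + 0 = 4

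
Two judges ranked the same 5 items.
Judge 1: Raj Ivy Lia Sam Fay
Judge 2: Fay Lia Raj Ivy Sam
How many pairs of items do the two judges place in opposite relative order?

Assign each item its position (1..5) in the first ordering, then rewrite the second ordering as that position sequence:
positions: Raj→1, Ivy→2, Lia→3, Sam→4, Fay→5
second ordering as positions: [5, 3, 1, 2, 4]
Discordant pairs = inversions in this position sequence.
5: 3, 1, 2, 4 → 4
3: 1, 2 → 2
1: 0
2: 0
4: 0
Total: 4 + 2 + 0 + 0 + 0 = 6

6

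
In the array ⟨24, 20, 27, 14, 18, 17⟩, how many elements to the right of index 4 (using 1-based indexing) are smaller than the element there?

0

The element at index 4 is 14.
Elements after it: 18, 17
None of them are smaller than 14.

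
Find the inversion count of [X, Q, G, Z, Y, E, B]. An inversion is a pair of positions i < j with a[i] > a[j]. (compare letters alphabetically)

15 inversions

For each element, count later entries that are smaller:
X: 4
Q: 3
G: 2
Z: 3
Y: 2
E: 1
B: 0
Sum: 4 + 3 + 2 + 3 + 2 + 1 + 0 = 15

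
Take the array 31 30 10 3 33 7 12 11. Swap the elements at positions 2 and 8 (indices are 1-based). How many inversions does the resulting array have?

Positions 2 and 8 hold 30 and 11; after swapping, the array is [31, 11, 10, 3, 33, 7, 12, 30].
For each element, count later entries that are smaller:
31 → 11, 10, 3, 7, 12, 30 → 6
11 → 10, 3, 7 → 3
10 → 3, 7 → 2
3 → none → 0
33 → 7, 12, 30 → 3
7 → none → 0
12 → none → 0
30 → none → 0
Sum: 6 + 3 + 2 + 0 + 3 + 0 + 0 + 0 = 14

Inversions: 14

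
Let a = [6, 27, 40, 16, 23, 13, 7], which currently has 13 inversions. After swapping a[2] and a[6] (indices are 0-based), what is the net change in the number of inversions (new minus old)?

-7

Positions 2 and 6 hold 40 and 7; after swapping, the array is [6, 27, 7, 16, 23, 13, 40].
Count, for each position, how many later elements it exceeds:
6: 0
27: 4
7: 0
16: 1
23: 1
13: 0
40: 0
Sum: 0 + 4 + 0 + 1 + 1 + 0 + 0 = 6
Change: 6 − 13 = -7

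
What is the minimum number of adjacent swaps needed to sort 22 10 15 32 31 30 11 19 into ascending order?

Adjacent swaps: 14

Minimum adjacent swaps = number of inversions (each swap of adjacent out-of-order elements removes one inversion and no swap can remove more).
Count inversions — for each element, later elements that are smaller:
22: 10, 15, 11, 19 → 4
10: none → 0
15: 11 → 1
32: 31, 30, 11, 19 → 4
31: 30, 11, 19 → 3
30: 11, 19 → 2
11: none → 0
19: none → 0
Total inversions: 4 + 0 + 1 + 4 + 3 + 2 + 0 + 0 = 14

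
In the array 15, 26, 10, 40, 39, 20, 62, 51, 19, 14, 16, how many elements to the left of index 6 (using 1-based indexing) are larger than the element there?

3

The element at index 6 is 20.
Elements before it: 15, 26, 10, 40, 39
Those larger than 20: 26, 40, 39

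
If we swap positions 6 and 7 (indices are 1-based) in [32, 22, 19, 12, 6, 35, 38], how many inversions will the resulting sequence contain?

11 inversions

Positions 6 and 7 hold 35 and 38; after swapping, the array is [32, 22, 19, 12, 6, 38, 35].
Element-by-element contributions:
32 → 22, 19, 12, 6 → 4
22 → 19, 12, 6 → 3
19 → 12, 6 → 2
12 → 6 → 1
6 → none → 0
38 → 35 → 1
35 → none → 0
Sum: 4 + 3 + 2 + 1 + 0 + 1 + 0 = 11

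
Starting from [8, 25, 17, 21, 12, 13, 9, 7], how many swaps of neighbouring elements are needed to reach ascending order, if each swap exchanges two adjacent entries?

There are 20 adjacent swaps.

Each adjacent swap fixes exactly one inversion, so the minimum swap count equals the number of inversions.
Count inversions — for each element, later elements that are smaller:
8: 7 → 1
25: 17, 21, 12, 13, 9, 7 → 6
17: 12, 13, 9, 7 → 4
21: 12, 13, 9, 7 → 4
12: 9, 7 → 2
13: 9, 7 → 2
9: 7 → 1
7: none → 0
Total inversions: 1 + 6 + 4 + 4 + 2 + 2 + 1 + 0 = 20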